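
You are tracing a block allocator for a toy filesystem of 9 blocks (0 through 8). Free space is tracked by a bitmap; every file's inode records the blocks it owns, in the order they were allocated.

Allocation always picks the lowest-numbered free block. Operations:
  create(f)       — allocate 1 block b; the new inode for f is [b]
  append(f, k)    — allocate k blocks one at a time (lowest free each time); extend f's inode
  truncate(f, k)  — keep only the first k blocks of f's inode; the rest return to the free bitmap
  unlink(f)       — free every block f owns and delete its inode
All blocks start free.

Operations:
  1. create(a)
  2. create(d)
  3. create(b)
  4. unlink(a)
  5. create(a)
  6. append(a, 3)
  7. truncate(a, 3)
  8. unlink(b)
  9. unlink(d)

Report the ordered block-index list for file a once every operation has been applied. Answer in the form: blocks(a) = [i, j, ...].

  1. create(a)  ⇒  F........  {a→[0]}
  2. create(d)  ⇒  FF.......  {a→[0]; d→[1]}
  3. create(b)  ⇒  FFF......  {a→[0]; b→[2]; d→[1]}
  4. unlink(a)  ⇒  .FF......  {b→[2]; d→[1]}
  5. create(a)  ⇒  FFF......  {a→[0]; b→[2]; d→[1]}
  6. append(a, 3)  ⇒  FFFFFF...  {a→[0, 3, 4, 5]; b→[2]; d→[1]}
  7. truncate(a, 3)  ⇒  FFFFF....  {a→[0, 3, 4]; b→[2]; d→[1]}
  8. unlink(b)  ⇒  FF.FF....  {a→[0, 3, 4]; d→[1]}
  9. unlink(d)  ⇒  F..FF....  {a→[0, 3, 4]}

blocks(a) = [0, 3, 4]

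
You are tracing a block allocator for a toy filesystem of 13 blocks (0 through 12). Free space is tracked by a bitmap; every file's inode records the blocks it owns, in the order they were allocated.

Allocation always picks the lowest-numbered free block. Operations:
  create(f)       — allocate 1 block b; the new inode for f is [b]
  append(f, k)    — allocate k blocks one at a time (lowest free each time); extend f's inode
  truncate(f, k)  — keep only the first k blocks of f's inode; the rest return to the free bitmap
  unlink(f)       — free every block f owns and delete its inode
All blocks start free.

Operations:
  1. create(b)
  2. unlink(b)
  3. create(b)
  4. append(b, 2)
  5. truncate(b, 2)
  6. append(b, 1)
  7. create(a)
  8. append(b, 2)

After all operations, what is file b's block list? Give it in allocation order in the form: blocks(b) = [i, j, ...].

create(b): bitmap=F............ | b=[0]
unlink(b): bitmap=............. | 
create(b): bitmap=F............ | b=[0]
append(b, 2): bitmap=FFF.......... | b=[0, 1, 2]
truncate(b, 2): bitmap=FF........... | b=[0, 1]
append(b, 1): bitmap=FFF.......... | b=[0, 1, 2]
create(a): bitmap=FFFF......... | a=[3] b=[0, 1, 2]
append(b, 2): bitmap=FFFFFF....... | a=[3] b=[0, 1, 2, 4, 5]

blocks(b) = [0, 1, 2, 4, 5]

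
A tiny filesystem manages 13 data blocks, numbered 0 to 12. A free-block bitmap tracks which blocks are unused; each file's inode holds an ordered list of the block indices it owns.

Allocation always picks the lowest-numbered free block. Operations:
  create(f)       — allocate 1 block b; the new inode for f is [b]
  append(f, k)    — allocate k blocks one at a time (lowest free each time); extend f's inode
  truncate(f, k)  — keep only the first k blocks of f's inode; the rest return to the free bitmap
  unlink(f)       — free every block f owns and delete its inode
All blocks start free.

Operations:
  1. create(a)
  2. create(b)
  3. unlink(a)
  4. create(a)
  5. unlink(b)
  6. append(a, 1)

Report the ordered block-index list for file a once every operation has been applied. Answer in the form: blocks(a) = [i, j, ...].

blocks(a) = [0, 1]

[1] create(a) — a=0 (map F............)
[2] create(b) — a=0 b=1 (map FF...........)
[3] unlink(a) — b=1 (map .F...........)
[4] create(a) — a=0 b=1 (map FF...........)
[5] unlink(b) — a=0 (map F............)
[6] append(a, 1) — a=0,1 (map FF...........)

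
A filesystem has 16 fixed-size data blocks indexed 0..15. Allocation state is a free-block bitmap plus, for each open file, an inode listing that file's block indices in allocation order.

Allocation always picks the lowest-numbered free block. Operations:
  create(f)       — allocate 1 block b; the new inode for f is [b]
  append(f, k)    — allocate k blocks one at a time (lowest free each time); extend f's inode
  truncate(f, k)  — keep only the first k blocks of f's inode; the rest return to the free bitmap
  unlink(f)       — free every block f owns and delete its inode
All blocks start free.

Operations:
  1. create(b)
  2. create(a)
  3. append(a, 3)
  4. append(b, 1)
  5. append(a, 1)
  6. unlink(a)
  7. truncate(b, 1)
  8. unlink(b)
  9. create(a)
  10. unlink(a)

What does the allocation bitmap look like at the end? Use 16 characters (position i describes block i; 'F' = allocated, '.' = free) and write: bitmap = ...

bitmap = ................

after create(b) → b:[0]  free=[F...............]
after create(a) → a:[1], b:[0]  free=[FF..............]
after append(a, 3) → a:[1, 2, 3, 4], b:[0]  free=[FFFFF...........]
after append(b, 1) → a:[1, 2, 3, 4], b:[0, 5]  free=[FFFFFF..........]
after append(a, 1) → a:[1, 2, 3, 4, 6], b:[0, 5]  free=[FFFFFFF.........]
after unlink(a) → b:[0, 5]  free=[F....F..........]
after truncate(b, 1) → b:[0]  free=[F...............]
after unlink(b) →   free=[................]
after create(a) → a:[0]  free=[F...............]
after unlink(a) →   free=[................]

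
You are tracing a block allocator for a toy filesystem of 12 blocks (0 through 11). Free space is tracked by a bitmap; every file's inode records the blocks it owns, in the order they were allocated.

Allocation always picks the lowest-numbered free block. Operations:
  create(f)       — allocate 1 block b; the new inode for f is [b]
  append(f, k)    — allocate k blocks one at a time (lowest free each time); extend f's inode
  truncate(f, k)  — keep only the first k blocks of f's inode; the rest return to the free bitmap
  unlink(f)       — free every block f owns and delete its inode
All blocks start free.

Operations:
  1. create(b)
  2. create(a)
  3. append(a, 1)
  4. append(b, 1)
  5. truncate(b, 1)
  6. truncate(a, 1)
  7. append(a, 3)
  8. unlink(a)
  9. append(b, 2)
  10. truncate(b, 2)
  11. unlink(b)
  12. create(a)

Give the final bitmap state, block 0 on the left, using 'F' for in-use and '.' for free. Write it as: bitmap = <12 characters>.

bitmap = F...........

[1] create(b) — b=0 (map F...........)
[2] create(a) — a=1 b=0 (map FF..........)
[3] append(a, 1) — a=1,2 b=0 (map FFF.........)
[4] append(b, 1) — a=1,2 b=0,3 (map FFFF........)
[5] truncate(b, 1) — a=1,2 b=0 (map FFF.........)
[6] truncate(a, 1) — a=1 b=0 (map FF..........)
[7] append(a, 3) — a=1,2,3,4 b=0 (map FFFFF.......)
[8] unlink(a) — b=0 (map F...........)
[9] append(b, 2) — b=0,1,2 (map FFF.........)
[10] truncate(b, 2) — b=0,1 (map FF..........)
[11] unlink(b) —  (map ............)
[12] create(a) — a=0 (map F...........)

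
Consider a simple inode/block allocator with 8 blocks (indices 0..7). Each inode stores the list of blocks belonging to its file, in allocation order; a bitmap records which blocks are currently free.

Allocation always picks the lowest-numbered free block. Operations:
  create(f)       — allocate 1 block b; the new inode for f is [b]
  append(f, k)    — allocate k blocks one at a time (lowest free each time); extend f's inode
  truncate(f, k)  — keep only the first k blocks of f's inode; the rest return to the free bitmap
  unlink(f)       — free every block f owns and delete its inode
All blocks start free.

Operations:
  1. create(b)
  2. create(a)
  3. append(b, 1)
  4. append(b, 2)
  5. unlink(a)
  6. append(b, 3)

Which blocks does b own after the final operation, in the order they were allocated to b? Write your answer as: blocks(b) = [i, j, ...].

blocks(b) = [0, 2, 3, 4, 1, 5, 6]

[1] create(b) — b=0 (map F.......)
[2] create(a) — a=1 b=0 (map FF......)
[3] append(b, 1) — a=1 b=0,2 (map FFF.....)
[4] append(b, 2) — a=1 b=0,2,3,4 (map FFFFF...)
[5] unlink(a) — b=0,2,3,4 (map F.FFF...)
[6] append(b, 3) — b=0,2,3,4,1,5,6 (map FFFFFFF.)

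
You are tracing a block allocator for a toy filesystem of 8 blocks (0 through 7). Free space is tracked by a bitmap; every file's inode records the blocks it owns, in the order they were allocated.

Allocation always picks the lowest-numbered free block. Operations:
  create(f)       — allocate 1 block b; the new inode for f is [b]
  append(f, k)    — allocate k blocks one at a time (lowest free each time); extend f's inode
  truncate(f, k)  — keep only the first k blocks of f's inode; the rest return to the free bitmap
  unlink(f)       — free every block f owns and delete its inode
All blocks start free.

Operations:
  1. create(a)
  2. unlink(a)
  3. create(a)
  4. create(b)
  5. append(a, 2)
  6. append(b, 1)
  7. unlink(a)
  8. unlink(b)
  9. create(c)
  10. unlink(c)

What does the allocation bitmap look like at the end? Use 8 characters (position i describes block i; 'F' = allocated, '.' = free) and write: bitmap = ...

bitmap = ........

[1] create(a) — a=0 (map F.......)
[2] unlink(a) —  (map ........)
[3] create(a) — a=0 (map F.......)
[4] create(b) — a=0 b=1 (map FF......)
[5] append(a, 2) — a=0,2,3 b=1 (map FFFF....)
[6] append(b, 1) — a=0,2,3 b=1,4 (map FFFFF...)
[7] unlink(a) — b=1,4 (map .F..F...)
[8] unlink(b) —  (map ........)
[9] create(c) — c=0 (map F.......)
[10] unlink(c) —  (map ........)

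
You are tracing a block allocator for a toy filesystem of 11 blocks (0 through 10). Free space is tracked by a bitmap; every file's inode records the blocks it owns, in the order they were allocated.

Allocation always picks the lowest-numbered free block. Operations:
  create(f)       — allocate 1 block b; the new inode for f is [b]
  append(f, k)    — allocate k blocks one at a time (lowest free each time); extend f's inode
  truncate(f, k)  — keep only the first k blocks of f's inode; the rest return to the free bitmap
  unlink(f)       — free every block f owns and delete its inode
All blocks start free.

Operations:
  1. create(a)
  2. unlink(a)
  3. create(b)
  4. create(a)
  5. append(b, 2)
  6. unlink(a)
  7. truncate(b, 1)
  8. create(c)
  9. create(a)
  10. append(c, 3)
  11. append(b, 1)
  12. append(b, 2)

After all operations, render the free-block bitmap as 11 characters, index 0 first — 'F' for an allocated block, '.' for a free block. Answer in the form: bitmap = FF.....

create(a): bitmap=F.......... | a=[0]
unlink(a): bitmap=........... | 
create(b): bitmap=F.......... | b=[0]
create(a): bitmap=FF......... | a=[1] b=[0]
append(b, 2): bitmap=FFFF....... | a=[1] b=[0, 2, 3]
unlink(a): bitmap=F.FF....... | b=[0, 2, 3]
truncate(b, 1): bitmap=F.......... | b=[0]
create(c): bitmap=FF......... | b=[0] c=[1]
create(a): bitmap=FFF........ | a=[2] b=[0] c=[1]
append(c, 3): bitmap=FFFFFF..... | a=[2] b=[0] c=[1, 3, 4, 5]
append(b, 1): bitmap=FFFFFFF.... | a=[2] b=[0, 6] c=[1, 3, 4, 5]
append(b, 2): bitmap=FFFFFFFFF.. | a=[2] b=[0, 6, 7, 8] c=[1, 3, 4, 5]

bitmap = FFFFFFFFF..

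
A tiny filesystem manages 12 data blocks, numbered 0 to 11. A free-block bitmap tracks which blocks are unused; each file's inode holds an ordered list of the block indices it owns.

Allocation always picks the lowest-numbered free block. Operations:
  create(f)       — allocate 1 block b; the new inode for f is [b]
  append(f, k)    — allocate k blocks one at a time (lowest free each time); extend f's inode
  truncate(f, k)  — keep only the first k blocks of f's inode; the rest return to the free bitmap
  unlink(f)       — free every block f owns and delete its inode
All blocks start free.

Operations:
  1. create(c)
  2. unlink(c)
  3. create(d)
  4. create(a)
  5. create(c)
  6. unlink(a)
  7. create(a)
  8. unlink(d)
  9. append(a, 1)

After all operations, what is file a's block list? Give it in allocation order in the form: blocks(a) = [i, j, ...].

create(c): bitmap=F........... | c=[0]
unlink(c): bitmap=............ | 
create(d): bitmap=F........... | d=[0]
create(a): bitmap=FF.......... | a=[1] d=[0]
create(c): bitmap=FFF......... | a=[1] c=[2] d=[0]
unlink(a): bitmap=F.F......... | c=[2] d=[0]
create(a): bitmap=FFF......... | a=[1] c=[2] d=[0]
unlink(d): bitmap=.FF......... | a=[1] c=[2]
append(a, 1): bitmap=FFF......... | a=[1, 0] c=[2]

blocks(a) = [1, 0]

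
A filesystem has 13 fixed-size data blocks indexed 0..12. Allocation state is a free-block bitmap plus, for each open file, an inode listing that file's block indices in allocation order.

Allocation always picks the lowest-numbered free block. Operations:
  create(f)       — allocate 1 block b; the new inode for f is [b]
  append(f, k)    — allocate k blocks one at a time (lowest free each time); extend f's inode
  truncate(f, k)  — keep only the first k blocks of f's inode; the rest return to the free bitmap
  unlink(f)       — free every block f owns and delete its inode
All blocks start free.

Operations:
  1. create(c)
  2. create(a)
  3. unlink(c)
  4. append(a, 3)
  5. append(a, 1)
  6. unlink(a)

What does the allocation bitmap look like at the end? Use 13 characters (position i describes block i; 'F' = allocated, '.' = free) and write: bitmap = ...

create(c): bitmap=F............ | c=[0]
create(a): bitmap=FF........... | a=[1] c=[0]
unlink(c): bitmap=.F........... | a=[1]
append(a, 3): bitmap=FFFF......... | a=[1, 0, 2, 3]
append(a, 1): bitmap=FFFFF........ | a=[1, 0, 2, 3, 4]
unlink(a): bitmap=............. | 

bitmap = .............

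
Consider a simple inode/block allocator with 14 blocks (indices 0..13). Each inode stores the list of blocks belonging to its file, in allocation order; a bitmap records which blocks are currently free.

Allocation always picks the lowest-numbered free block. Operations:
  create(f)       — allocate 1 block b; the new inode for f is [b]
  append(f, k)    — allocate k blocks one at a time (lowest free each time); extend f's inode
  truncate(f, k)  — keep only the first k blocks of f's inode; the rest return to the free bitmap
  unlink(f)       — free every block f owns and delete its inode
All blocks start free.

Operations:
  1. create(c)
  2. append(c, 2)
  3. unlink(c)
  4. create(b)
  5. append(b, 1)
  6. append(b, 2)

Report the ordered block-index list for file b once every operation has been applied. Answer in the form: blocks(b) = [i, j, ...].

create(c): bitmap=F............. | c=[0]
append(c, 2): bitmap=FFF........... | c=[0, 1, 2]
unlink(c): bitmap=.............. | 
create(b): bitmap=F............. | b=[0]
append(b, 1): bitmap=FF............ | b=[0, 1]
append(b, 2): bitmap=FFFF.......... | b=[0, 1, 2, 3]

blocks(b) = [0, 1, 2, 3]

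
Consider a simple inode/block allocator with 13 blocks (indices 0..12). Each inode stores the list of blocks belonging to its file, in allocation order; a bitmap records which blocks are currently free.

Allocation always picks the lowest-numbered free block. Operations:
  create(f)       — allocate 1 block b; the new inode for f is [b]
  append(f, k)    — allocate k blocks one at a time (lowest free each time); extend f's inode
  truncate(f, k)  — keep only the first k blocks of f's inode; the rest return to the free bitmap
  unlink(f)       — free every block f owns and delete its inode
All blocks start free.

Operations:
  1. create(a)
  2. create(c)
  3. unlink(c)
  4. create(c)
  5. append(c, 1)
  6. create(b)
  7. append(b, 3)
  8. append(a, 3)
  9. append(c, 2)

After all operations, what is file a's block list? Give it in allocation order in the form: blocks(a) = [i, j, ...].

blocks(a) = [0, 7, 8, 9]

[1] create(a) — a=0 (map F............)
[2] create(c) — a=0 c=1 (map FF...........)
[3] unlink(c) — a=0 (map F............)
[4] create(c) — a=0 c=1 (map FF...........)
[5] append(c, 1) — a=0 c=1,2 (map FFF..........)
[6] create(b) — a=0 b=3 c=1,2 (map FFFF.........)
[7] append(b, 3) — a=0 b=3,4,5,6 c=1,2 (map FFFFFFF......)
[8] append(a, 3) — a=0,7,8,9 b=3,4,5,6 c=1,2 (map FFFFFFFFFF...)
[9] append(c, 2) — a=0,7,8,9 b=3,4,5,6 c=1,2,10,11 (map FFFFFFFFFFFF.)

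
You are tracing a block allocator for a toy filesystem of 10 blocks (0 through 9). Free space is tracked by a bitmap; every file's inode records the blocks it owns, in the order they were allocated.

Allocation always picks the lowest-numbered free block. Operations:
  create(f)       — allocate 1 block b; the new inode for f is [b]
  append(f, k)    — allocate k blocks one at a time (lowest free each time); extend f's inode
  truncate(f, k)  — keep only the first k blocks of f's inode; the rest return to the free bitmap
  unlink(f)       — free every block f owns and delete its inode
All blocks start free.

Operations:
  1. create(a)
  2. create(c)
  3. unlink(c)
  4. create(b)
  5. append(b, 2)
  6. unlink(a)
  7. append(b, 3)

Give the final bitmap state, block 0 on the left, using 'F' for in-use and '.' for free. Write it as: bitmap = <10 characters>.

  1. create(a)  ⇒  F.........  {a→[0]}
  2. create(c)  ⇒  FF........  {a→[0]; c→[1]}
  3. unlink(c)  ⇒  F.........  {a→[0]}
  4. create(b)  ⇒  FF........  {a→[0]; b→[1]}
  5. append(b, 2)  ⇒  FFFF......  {a→[0]; b→[1, 2, 3]}
  6. unlink(a)  ⇒  .FFF......  {b→[1, 2, 3]}
  7. append(b, 3)  ⇒  FFFFFF....  {b→[1, 2, 3, 0, 4, 5]}

bitmap = FFFFFF....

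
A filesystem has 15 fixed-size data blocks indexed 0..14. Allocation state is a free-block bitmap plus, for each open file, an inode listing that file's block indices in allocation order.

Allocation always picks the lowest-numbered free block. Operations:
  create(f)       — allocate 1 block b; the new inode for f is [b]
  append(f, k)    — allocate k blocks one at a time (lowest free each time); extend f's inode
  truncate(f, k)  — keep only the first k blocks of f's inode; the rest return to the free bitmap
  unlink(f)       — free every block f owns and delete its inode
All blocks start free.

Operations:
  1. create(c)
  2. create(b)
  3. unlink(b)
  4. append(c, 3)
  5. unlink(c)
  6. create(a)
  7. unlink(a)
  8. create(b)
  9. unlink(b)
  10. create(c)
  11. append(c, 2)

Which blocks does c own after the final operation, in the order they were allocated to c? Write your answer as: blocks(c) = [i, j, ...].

blocks(c) = [0, 1, 2]

  1. create(c)  ⇒  F..............  {c→[0]}
  2. create(b)  ⇒  FF.............  {b→[1]; c→[0]}
  3. unlink(b)  ⇒  F..............  {c→[0]}
  4. append(c, 3)  ⇒  FFFF...........  {c→[0, 1, 2, 3]}
  5. unlink(c)  ⇒  ...............  {}
  6. create(a)  ⇒  F..............  {a→[0]}
  7. unlink(a)  ⇒  ...............  {}
  8. create(b)  ⇒  F..............  {b→[0]}
  9. unlink(b)  ⇒  ...............  {}
  10. create(c)  ⇒  F..............  {c→[0]}
  11. append(c, 2)  ⇒  FFF............  {c→[0, 1, 2]}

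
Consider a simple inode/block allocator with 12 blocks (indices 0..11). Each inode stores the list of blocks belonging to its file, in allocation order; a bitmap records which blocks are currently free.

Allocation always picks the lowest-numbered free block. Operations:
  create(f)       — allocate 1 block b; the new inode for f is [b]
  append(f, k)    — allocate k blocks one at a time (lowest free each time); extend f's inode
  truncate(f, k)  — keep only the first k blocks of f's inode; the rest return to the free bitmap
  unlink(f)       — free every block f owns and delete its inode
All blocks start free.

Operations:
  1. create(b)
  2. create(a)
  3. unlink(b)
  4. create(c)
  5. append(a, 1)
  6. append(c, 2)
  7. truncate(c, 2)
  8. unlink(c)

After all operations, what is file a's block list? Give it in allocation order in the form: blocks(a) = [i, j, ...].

blocks(a) = [1, 2]

[1] create(b) — b=0 (map F...........)
[2] create(a) — a=1 b=0 (map FF..........)
[3] unlink(b) — a=1 (map .F..........)
[4] create(c) — a=1 c=0 (map FF..........)
[5] append(a, 1) — a=1,2 c=0 (map FFF.........)
[6] append(c, 2) — a=1,2 c=0,3,4 (map FFFFF.......)
[7] truncate(c, 2) — a=1,2 c=0,3 (map FFFF........)
[8] unlink(c) — a=1,2 (map .FF.........)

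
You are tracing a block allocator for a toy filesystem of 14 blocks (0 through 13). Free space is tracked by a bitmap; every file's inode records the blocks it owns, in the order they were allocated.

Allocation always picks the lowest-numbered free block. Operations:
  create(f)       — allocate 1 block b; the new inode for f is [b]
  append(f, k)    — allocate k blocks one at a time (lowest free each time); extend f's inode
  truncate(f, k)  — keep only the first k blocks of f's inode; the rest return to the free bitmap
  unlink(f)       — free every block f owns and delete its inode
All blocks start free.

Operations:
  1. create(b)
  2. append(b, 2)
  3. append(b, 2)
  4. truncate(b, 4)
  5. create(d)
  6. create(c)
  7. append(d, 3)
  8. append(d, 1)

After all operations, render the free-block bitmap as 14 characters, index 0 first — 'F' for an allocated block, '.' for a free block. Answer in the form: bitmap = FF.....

create(b): bitmap=F............. | b=[0]
append(b, 2): bitmap=FFF........... | b=[0, 1, 2]
append(b, 2): bitmap=FFFFF......... | b=[0, 1, 2, 3, 4]
truncate(b, 4): bitmap=FFFF.......... | b=[0, 1, 2, 3]
create(d): bitmap=FFFFF......... | b=[0, 1, 2, 3] d=[4]
create(c): bitmap=FFFFFF........ | b=[0, 1, 2, 3] c=[5] d=[4]
append(d, 3): bitmap=FFFFFFFFF..... | b=[0, 1, 2, 3] c=[5] d=[4, 6, 7, 8]
append(d, 1): bitmap=FFFFFFFFFF.... | b=[0, 1, 2, 3] c=[5] d=[4, 6, 7, 8, 9]

bitmap = FFFFFFFFFF....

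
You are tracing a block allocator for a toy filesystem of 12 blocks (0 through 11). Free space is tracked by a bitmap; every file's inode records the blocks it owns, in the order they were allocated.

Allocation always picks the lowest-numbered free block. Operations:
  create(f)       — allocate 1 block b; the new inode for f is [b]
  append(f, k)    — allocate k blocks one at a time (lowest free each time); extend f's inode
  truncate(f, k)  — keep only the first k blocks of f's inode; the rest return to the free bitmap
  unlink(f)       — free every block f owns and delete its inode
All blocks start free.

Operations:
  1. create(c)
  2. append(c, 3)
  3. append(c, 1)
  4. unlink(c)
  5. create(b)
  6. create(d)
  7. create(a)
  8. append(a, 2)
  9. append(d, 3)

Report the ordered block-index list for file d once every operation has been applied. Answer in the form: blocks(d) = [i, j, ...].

blocks(d) = [1, 5, 6, 7]

create(c): bitmap=F........... | c=[0]
append(c, 3): bitmap=FFFF........ | c=[0, 1, 2, 3]
append(c, 1): bitmap=FFFFF....... | c=[0, 1, 2, 3, 4]
unlink(c): bitmap=............ | 
create(b): bitmap=F........... | b=[0]
create(d): bitmap=FF.......... | b=[0] d=[1]
create(a): bitmap=FFF......... | a=[2] b=[0] d=[1]
append(a, 2): bitmap=FFFFF....... | a=[2, 3, 4] b=[0] d=[1]
append(d, 3): bitmap=FFFFFFFF.... | a=[2, 3, 4] b=[0] d=[1, 5, 6, 7]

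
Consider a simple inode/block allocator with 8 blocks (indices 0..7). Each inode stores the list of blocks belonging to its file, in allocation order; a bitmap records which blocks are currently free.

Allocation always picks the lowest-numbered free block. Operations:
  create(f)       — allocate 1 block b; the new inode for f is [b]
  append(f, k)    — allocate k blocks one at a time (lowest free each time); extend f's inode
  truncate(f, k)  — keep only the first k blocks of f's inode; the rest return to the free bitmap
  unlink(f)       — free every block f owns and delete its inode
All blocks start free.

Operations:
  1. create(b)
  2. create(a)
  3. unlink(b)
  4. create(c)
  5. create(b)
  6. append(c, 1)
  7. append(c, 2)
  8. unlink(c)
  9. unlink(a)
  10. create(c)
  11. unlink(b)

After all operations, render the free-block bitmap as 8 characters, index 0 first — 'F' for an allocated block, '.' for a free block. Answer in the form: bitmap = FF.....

bitmap = F.......

[1] create(b) — b=0 (map F.......)
[2] create(a) — a=1 b=0 (map FF......)
[3] unlink(b) — a=1 (map .F......)
[4] create(c) — a=1 c=0 (map FF......)
[5] create(b) — a=1 b=2 c=0 (map FFF.....)
[6] append(c, 1) — a=1 b=2 c=0,3 (map FFFF....)
[7] append(c, 2) — a=1 b=2 c=0,3,4,5 (map FFFFFF..)
[8] unlink(c) — a=1 b=2 (map .FF.....)
[9] unlink(a) — b=2 (map ..F.....)
[10] create(c) — b=2 c=0 (map F.F.....)
[11] unlink(b) — c=0 (map F.......)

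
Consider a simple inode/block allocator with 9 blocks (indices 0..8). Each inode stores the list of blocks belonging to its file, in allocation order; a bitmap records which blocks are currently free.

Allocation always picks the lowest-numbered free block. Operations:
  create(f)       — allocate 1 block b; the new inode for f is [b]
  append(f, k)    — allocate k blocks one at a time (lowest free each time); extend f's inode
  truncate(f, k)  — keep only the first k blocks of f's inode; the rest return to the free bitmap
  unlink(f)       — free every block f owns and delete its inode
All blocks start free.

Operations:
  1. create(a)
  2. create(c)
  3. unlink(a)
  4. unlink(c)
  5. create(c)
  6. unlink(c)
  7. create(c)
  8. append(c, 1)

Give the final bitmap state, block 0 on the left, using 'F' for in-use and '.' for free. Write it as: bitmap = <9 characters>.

bitmap = FF.......

after create(a) → a:[0]  free=[F........]
after create(c) → a:[0], c:[1]  free=[FF.......]
after unlink(a) → c:[1]  free=[.F.......]
after unlink(c) →   free=[.........]
after create(c) → c:[0]  free=[F........]
after unlink(c) →   free=[.........]
after create(c) → c:[0]  free=[F........]
after append(c, 1) → c:[0, 1]  free=[FF.......]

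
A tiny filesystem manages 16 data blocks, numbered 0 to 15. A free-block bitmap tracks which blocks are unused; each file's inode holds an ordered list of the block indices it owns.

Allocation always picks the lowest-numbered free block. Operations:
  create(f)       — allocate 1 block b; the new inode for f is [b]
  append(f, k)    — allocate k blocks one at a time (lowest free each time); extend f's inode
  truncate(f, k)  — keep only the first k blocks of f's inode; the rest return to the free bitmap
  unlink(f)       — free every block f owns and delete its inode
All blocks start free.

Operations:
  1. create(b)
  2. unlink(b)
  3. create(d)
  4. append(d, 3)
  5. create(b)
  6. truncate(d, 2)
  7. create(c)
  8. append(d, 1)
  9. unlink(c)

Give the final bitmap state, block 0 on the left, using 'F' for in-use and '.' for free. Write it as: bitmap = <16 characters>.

[1] create(b) — b=0 (map F...............)
[2] unlink(b) —  (map ................)
[3] create(d) — d=0 (map F...............)
[4] append(d, 3) — d=0,1,2,3 (map FFFF............)
[5] create(b) — b=4 d=0,1,2,3 (map FFFFF...........)
[6] truncate(d, 2) — b=4 d=0,1 (map FF..F...........)
[7] create(c) — b=4 c=2 d=0,1 (map FFF.F...........)
[8] append(d, 1) — b=4 c=2 d=0,1,3 (map FFFFF...........)
[9] unlink(c) — b=4 d=0,1,3 (map FF.FF...........)

bitmap = FF.FF...........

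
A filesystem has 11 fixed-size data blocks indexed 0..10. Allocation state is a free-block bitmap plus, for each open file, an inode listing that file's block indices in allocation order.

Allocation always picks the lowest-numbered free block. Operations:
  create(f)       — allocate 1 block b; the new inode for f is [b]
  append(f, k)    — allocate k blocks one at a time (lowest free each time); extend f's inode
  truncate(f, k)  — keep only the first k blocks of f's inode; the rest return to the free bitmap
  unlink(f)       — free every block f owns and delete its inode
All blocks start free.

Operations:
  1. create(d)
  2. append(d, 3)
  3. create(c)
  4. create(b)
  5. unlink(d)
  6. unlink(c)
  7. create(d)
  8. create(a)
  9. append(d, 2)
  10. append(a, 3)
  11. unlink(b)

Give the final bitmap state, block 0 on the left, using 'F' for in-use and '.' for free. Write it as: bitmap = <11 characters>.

[1] create(d) — d=0 (map F..........)
[2] append(d, 3) — d=0,1,2,3 (map FFFF.......)
[3] create(c) — c=4 d=0,1,2,3 (map FFFFF......)
[4] create(b) — b=5 c=4 d=0,1,2,3 (map FFFFFF.....)
[5] unlink(d) — b=5 c=4 (map ....FF.....)
[6] unlink(c) — b=5 (map .....F.....)
[7] create(d) — b=5 d=0 (map F....F.....)
[8] create(a) — a=1 b=5 d=0 (map FF...F.....)
[9] append(d, 2) — a=1 b=5 d=0,2,3 (map FFFF.F.....)
[10] append(a, 3) — a=1,4,6,7 b=5 d=0,2,3 (map FFFFFFFF...)
[11] unlink(b) — a=1,4,6,7 d=0,2,3 (map FFFFF.FF...)

bitmap = FFFFF.FF...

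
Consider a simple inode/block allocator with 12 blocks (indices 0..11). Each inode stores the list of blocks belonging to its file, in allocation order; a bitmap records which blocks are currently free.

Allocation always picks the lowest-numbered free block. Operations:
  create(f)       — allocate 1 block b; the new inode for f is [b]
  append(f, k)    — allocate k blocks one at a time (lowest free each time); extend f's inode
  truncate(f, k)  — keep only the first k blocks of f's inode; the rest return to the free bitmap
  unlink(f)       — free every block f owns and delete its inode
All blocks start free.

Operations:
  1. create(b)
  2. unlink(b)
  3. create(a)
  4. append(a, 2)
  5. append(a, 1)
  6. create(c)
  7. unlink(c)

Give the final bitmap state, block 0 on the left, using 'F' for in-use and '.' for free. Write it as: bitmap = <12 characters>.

bitmap = FFFF........

  1. create(b)  ⇒  F...........  {b→[0]}
  2. unlink(b)  ⇒  ............  {}
  3. create(a)  ⇒  F...........  {a→[0]}
  4. append(a, 2)  ⇒  FFF.........  {a→[0, 1, 2]}
  5. append(a, 1)  ⇒  FFFF........  {a→[0, 1, 2, 3]}
  6. create(c)  ⇒  FFFFF.......  {a→[0, 1, 2, 3]; c→[4]}
  7. unlink(c)  ⇒  FFFF........  {a→[0, 1, 2, 3]}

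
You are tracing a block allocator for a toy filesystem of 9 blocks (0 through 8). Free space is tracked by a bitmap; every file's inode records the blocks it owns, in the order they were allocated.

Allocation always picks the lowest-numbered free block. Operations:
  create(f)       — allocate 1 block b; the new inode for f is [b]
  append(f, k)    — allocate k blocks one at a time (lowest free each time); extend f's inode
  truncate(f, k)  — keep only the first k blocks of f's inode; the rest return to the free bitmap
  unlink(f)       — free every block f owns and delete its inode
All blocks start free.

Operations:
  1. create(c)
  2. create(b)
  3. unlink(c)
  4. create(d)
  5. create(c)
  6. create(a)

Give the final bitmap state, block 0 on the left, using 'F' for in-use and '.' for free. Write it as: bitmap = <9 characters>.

bitmap = FFFF.....

create(c): bitmap=F........ | c=[0]
create(b): bitmap=FF....... | b=[1] c=[0]
unlink(c): bitmap=.F....... | b=[1]
create(d): bitmap=FF....... | b=[1] d=[0]
create(c): bitmap=FFF...... | b=[1] c=[2] d=[0]
create(a): bitmap=FFFF..... | a=[3] b=[1] c=[2] d=[0]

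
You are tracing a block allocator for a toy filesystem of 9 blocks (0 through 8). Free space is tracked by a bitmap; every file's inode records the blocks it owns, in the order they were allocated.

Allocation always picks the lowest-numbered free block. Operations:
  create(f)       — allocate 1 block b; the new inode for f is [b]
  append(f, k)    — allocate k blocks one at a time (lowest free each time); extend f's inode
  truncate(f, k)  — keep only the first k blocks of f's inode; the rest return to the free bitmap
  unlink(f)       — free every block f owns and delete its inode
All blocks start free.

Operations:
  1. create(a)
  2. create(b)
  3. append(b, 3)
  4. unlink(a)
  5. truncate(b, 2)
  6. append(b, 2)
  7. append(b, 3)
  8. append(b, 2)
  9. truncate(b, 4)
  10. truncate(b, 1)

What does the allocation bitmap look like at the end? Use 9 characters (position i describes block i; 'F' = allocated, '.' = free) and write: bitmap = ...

[1] create(a) — a=0 (map F........)
[2] create(b) — a=0 b=1 (map FF.......)
[3] append(b, 3) — a=0 b=1,2,3,4 (map FFFFF....)
[4] unlink(a) — b=1,2,3,4 (map .FFFF....)
[5] truncate(b, 2) — b=1,2 (map .FF......)
[6] append(b, 2) — b=1,2,0,3 (map FFFF.....)
[7] append(b, 3) — b=1,2,0,3,4,5,6 (map FFFFFFF..)
[8] append(b, 2) — b=1,2,0,3,4,5,6,7,8 (map FFFFFFFFF)
[9] truncate(b, 4) — b=1,2,0,3 (map FFFF.....)
[10] truncate(b, 1) — b=1 (map .F.......)

bitmap = .F.......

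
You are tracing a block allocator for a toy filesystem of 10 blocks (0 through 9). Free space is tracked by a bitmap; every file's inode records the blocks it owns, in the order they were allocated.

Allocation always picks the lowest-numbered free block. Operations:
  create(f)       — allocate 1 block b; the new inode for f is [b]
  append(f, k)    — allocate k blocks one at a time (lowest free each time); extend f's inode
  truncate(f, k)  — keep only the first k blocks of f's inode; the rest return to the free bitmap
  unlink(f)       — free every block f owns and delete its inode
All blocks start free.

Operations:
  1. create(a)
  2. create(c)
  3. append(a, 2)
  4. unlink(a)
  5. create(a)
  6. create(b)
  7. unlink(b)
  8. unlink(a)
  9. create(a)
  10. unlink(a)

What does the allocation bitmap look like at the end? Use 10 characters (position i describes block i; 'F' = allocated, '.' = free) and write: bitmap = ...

bitmap = .F........

after create(a) → a:[0]  free=[F.........]
after create(c) → a:[0], c:[1]  free=[FF........]
after append(a, 2) → a:[0, 2, 3], c:[1]  free=[FFFF......]
after unlink(a) → c:[1]  free=[.F........]
after create(a) → a:[0], c:[1]  free=[FF........]
after create(b) → a:[0], b:[2], c:[1]  free=[FFF.......]
after unlink(b) → a:[0], c:[1]  free=[FF........]
after unlink(a) → c:[1]  free=[.F........]
after create(a) → a:[0], c:[1]  free=[FF........]
after unlink(a) → c:[1]  free=[.F........]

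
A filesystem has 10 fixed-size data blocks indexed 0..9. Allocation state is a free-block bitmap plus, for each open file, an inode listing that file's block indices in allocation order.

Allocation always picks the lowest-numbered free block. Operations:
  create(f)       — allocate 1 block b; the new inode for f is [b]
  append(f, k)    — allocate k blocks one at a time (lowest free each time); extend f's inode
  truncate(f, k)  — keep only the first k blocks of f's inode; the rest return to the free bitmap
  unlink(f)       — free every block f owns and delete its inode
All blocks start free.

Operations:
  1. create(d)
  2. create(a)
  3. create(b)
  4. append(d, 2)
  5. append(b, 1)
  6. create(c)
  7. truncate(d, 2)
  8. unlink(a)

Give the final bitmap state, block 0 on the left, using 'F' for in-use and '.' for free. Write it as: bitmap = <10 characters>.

bitmap = F.FF.FF...

create(d): bitmap=F......... | d=[0]
create(a): bitmap=FF........ | a=[1] d=[0]
create(b): bitmap=FFF....... | a=[1] b=[2] d=[0]
append(d, 2): bitmap=FFFFF..... | a=[1] b=[2] d=[0, 3, 4]
append(b, 1): bitmap=FFFFFF.... | a=[1] b=[2, 5] d=[0, 3, 4]
create(c): bitmap=FFFFFFF... | a=[1] b=[2, 5] c=[6] d=[0, 3, 4]
truncate(d, 2): bitmap=FFFF.FF... | a=[1] b=[2, 5] c=[6] d=[0, 3]
unlink(a): bitmap=F.FF.FF... | b=[2, 5] c=[6] d=[0, 3]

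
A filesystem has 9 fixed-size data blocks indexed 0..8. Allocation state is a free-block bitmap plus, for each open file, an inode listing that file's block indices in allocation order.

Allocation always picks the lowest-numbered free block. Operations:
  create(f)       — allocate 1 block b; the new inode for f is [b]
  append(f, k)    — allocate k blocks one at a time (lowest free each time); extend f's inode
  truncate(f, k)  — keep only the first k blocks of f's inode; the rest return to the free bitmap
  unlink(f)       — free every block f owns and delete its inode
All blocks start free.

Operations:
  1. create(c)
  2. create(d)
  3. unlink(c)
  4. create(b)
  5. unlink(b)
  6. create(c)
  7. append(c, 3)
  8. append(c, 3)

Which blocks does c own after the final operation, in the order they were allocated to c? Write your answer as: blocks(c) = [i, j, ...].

[1] create(c) — c=0 (map F........)
[2] create(d) — c=0 d=1 (map FF.......)
[3] unlink(c) — d=1 (map .F.......)
[4] create(b) — b=0 d=1 (map FF.......)
[5] unlink(b) — d=1 (map .F.......)
[6] create(c) — c=0 d=1 (map FF.......)
[7] append(c, 3) — c=0,2,3,4 d=1 (map FFFFF....)
[8] append(c, 3) — c=0,2,3,4,5,6,7 d=1 (map FFFFFFFF.)

blocks(c) = [0, 2, 3, 4, 5, 6, 7]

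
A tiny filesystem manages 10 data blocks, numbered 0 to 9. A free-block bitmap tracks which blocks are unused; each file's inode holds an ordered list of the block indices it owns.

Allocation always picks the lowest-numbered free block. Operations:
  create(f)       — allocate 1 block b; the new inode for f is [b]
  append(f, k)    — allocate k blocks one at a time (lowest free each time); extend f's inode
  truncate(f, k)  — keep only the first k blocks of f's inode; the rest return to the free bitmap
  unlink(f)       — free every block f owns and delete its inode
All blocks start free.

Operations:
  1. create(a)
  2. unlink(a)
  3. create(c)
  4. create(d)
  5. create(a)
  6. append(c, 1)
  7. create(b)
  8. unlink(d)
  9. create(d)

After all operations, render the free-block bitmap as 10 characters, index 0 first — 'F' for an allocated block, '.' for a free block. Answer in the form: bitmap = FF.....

after create(a) → a:[0]  free=[F.........]
after unlink(a) →   free=[..........]
after create(c) → c:[0]  free=[F.........]
after create(d) → c:[0], d:[1]  free=[FF........]
after create(a) → a:[2], c:[0], d:[1]  free=[FFF.......]
after append(c, 1) → a:[2], c:[0, 3], d:[1]  free=[FFFF......]
after create(b) → a:[2], b:[4], c:[0, 3], d:[1]  free=[FFFFF.....]
after unlink(d) → a:[2], b:[4], c:[0, 3]  free=[F.FFF.....]
after create(d) → a:[2], b:[4], c:[0, 3], d:[1]  free=[FFFFF.....]

bitmap = FFFFF.....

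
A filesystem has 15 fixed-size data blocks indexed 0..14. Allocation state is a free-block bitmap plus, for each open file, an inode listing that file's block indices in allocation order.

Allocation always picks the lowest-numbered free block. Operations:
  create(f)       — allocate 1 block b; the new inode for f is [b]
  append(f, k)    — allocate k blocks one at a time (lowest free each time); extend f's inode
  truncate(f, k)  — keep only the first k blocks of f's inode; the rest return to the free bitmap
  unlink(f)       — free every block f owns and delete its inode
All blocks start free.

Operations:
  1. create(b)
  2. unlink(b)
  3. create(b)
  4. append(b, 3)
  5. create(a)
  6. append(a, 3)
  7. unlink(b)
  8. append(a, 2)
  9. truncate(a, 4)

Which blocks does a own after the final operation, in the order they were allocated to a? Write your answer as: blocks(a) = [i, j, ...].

blocks(a) = [4, 5, 6, 7]

  1. create(b)  ⇒  F..............  {b→[0]}
  2. unlink(b)  ⇒  ...............  {}
  3. create(b)  ⇒  F..............  {b→[0]}
  4. append(b, 3)  ⇒  FFFF...........  {b→[0, 1, 2, 3]}
  5. create(a)  ⇒  FFFFF..........  {a→[4]; b→[0, 1, 2, 3]}
  6. append(a, 3)  ⇒  FFFFFFFF.......  {a→[4, 5, 6, 7]; b→[0, 1, 2, 3]}
  7. unlink(b)  ⇒  ....FFFF.......  {a→[4, 5, 6, 7]}
  8. append(a, 2)  ⇒  FF..FFFF.......  {a→[4, 5, 6, 7, 0, 1]}
  9. truncate(a, 4)  ⇒  ....FFFF.......  {a→[4, 5, 6, 7]}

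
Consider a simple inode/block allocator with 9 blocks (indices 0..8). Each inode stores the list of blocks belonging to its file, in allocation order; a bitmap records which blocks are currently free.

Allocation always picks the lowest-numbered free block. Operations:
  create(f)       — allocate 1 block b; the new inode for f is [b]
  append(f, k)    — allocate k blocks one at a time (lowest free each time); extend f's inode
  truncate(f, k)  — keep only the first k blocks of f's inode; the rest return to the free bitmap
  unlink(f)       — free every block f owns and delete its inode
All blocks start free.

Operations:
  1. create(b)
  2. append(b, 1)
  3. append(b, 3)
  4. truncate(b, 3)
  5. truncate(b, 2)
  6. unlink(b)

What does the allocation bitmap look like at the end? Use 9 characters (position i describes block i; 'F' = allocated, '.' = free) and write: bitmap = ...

bitmap = .........

create(b): bitmap=F........ | b=[0]
append(b, 1): bitmap=FF....... | b=[0, 1]
append(b, 3): bitmap=FFFFF.... | b=[0, 1, 2, 3, 4]
truncate(b, 3): bitmap=FFF...... | b=[0, 1, 2]
truncate(b, 2): bitmap=FF....... | b=[0, 1]
unlink(b): bitmap=......... | 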